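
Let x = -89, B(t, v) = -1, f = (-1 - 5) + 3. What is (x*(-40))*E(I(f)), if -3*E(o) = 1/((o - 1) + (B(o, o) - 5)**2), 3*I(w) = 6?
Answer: -3560/111 ≈ -32.072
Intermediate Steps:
f = -3 (f = -6 + 3 = -3)
I(w) = 2 (I(w) = (1/3)*6 = 2)
E(o) = -1/(3*(35 + o)) (E(o) = -1/(3*((o - 1) + (-1 - 5)**2)) = -1/(3*((-1 + o) + (-6)**2)) = -1/(3*((-1 + o) + 36)) = -1/(3*(35 + o)))
(x*(-40))*E(I(f)) = (-89*(-40))*(-1/(105 + 3*2)) = 3560*(-1/(105 + 6)) = 3560*(-1/111) = -3560/111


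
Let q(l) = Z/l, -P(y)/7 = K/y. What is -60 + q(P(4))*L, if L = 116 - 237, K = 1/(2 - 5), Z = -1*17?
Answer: 24264/7 ≈ 3466.3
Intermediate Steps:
Z = -17
K = -⅓ (K = 1/(-3) = -⅓ ≈ -0.33333)
P(y) = 7/(3*y) (P(y) = -(-7)/(3*y) = 7/(3*y))
q(l) = -17/l
L = -121
-60 + q(P(4))*L = -60 - 17/((7/3)/4)*(-121) = -60 - 17/((7/3)*(¼))*(-121) = -60 - 17/7/12*(-121) = -60 - 17*12/7*(-121) = -60 - 204/7*(-121) = -60 + 24684/7 = 24264/7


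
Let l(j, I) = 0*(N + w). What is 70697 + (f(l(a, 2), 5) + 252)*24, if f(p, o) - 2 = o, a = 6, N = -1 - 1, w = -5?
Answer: 76913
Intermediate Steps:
N = -2
l(j, I) = 0 (l(j, I) = 0*(-2 - 5) = 0*(-7) = 0)
f(p, o) = 2 + o
70697 + (f(l(a, 2), 5) + 252)*24 = 70697 + ((2 + 5) + 252)*24 = 70697 + (7 + 252)*24 = 70697 + 259*24 = 70697 + 6216 = 76913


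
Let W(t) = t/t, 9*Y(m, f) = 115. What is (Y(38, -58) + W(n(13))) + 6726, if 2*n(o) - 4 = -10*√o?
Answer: 60658/9 ≈ 6739.8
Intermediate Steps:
Y(m, f) = 115/9 (Y(m, f) = (⅑)*115 = 115/9)
n(o) = 2 - 5*√o (n(o) = 2 + (-10*√o)/2 = 2 - 5*√o)
W(t) = 1
(Y(38, -58) + W(n(13))) + 6726 = (115/9 + 1) + 6726 = 124/9 + 6726 = 60658/9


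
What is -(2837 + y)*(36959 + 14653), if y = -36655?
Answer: 1745414616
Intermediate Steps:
-(2837 + y)*(36959 + 14653) = -(2837 - 36655)*(36959 + 14653) = -(-33818)*51612 = -1*(-1745414616) = 1745414616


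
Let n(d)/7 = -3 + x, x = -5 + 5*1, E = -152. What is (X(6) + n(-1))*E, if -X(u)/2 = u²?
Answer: 14136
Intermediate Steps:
x = 0 (x = -5 + 5 = 0)
X(u) = -2*u²
n(d) = -21 (n(d) = 7*(-3 + 0) = 7*(-3) = -21)
(X(6) + n(-1))*E = (-2*6² - 21)*(-152) = (-2*36 - 21)*(-152) = (-72 - 21)*(-152) = -93*(-152) = 14136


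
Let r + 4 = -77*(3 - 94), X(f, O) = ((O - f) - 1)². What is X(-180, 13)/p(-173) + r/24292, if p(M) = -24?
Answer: -37305509/24292 ≈ -1535.7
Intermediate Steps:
X(f, O) = (-1 + O - f)²
r = 7003 (r = -4 - 77*(3 - 94) = -4 - 77*(-91) = -4 + 7007 = 7003)
X(-180, 13)/p(-173) + r/24292 = (1 - 180 - 1*13)²/(-24) + 7003/24292 = (1 - 180 - 13)²*(-1/24) + 7003*(1/24292) = (-192)²*(-1/24) + 7003/24292 = 36864*(-1/24) + 7003/24292 = -1536 + 7003/24292 = -37305509/24292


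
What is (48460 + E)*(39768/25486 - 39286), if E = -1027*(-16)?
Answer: -32485039935688/12743 ≈ -2.5492e+9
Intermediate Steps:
E = 16432
(48460 + E)*(39768/25486 - 39286) = (48460 + 16432)*(39768/25486 - 39286) = 64892*(39768*(1/25486) - 39286) = 64892*(19884/12743 - 39286) = 64892*(-500601614/12743) = -32485039935688/12743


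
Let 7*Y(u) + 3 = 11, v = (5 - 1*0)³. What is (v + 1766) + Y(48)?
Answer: 13245/7 ≈ 1892.1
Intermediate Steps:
v = 125 (v = (5 + 0)³ = 5³ = 125)
Y(u) = 8/7 (Y(u) = -3/7 + (⅐)*11 = -3/7 + 11/7 = 8/7)
(v + 1766) + Y(48) = (125 + 1766) + 8/7 = 1891 + 8/7 = 13245/7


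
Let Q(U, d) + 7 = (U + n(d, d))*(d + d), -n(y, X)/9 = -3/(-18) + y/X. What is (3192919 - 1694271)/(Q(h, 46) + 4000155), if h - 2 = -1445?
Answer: 20252/52249 ≈ 0.38761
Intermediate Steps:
h = -1443 (h = 2 - 1445 = -1443)
n(y, X) = -3/2 - 9*y/X (n(y, X) = -9*(-3/(-18) + y/X) = -9*(-3*(-1/18) + y/X) = -9*(⅙ + y/X) = -3/2 - 9*y/X)
Q(U, d) = -7 + 2*d*(-21/2 + U) (Q(U, d) = -7 + (U + (-3/2 - 9*d/d))*(d + d) = -7 + (U + (-3/2 - 9))*(2*d) = -7 + (U - 21/2)*(2*d) = -7 + (-21/2 + U)*(2*d) = -7 + 2*d*(-21/2 + U))
(3192919 - 1694271)/(Q(h, 46) + 4000155) = (3192919 - 1694271)/((-7 - 21*46 + 2*(-1443)*46) + 4000155) = 1498648/((-7 - 966 - 132756) + 4000155) = 1498648/(-133729 + 4000155) = 1498648/3866426 = 1498648*(1/3866426) = 20252/52249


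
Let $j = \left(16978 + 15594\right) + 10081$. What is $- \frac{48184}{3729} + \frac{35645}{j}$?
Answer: $- \frac{1922271947}{159053037} \approx -12.086$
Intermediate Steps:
$j = 42653$ ($j = 32572 + 10081 = 42653$)
$- \frac{48184}{3729} + \frac{35645}{j} = - \frac{48184}{3729} + \frac{35645}{42653} = - \frac{1922271947}{159053037}$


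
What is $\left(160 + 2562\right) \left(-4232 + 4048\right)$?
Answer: $-500848$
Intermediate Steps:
$\left(160 + 2562\right) \left(-4232 + 4048\right) = 2722 \left(-184\right) = -500848$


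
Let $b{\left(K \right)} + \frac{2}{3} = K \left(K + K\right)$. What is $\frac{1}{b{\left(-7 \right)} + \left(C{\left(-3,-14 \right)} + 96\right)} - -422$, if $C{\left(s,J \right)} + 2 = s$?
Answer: $\frac{238433}{565} \approx 422.01$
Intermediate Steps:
$b{\left(K \right)} = - \frac{2}{3} + 2 K^{2}$ ($b{\left(K \right)} = - \frac{2}{3} + K \left(K + K\right) = - \frac{2}{3} + K 2 K = - \frac{2}{3} + 2 K^{2}$)
$C{\left(s,J \right)} = -2 + s$
$\frac{1}{b{\left(-7 \right)} + \left(C{\left(-3,-14 \right)} + 96\right)} - -422 = \frac{1}{\left(- \frac{2}{3} + 2 \left(-7\right)^{2}\right) + \left(\left(-2 - 3\right) + 96\right)} - -422 = \frac{1}{\left(- \frac{2}{3} + 2 \cdot 49\right) + \left(-5 + 96\right)} + 422 = \frac{1}{\left(- \frac{2}{3} + 98\right) + 91} + 422 = \frac{1}{\frac{292}{3} + 91} + 422 = \frac{1}{\frac{565}{3}} + 422 = \frac{3}{565} + 422 = \frac{238433}{565}$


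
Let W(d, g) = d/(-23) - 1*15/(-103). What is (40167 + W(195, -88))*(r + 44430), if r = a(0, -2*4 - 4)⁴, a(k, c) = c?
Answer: 6199624951578/2369 ≈ 2.6170e+9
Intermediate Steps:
W(d, g) = 15/103 - d/23 (W(d, g) = d*(-1/23) - 15*(-1/103) = -d/23 + 15/103 = 15/103 - d/23)
r = 20736 (r = (-2*4 - 4)⁴ = (-8 - 4)⁴ = (-12)⁴ = 20736)
(40167 + W(195, -88))*(r + 44430) = (40167 + (15/103 - 1/23*195))*(20736 + 44430) = (40167 + (15/103 - 195/23))*65166 = (40167 - 19740/2369)*65166 = (95135883/2369)*65166 = 6199624951578/2369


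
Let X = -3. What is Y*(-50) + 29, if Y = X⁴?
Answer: -4021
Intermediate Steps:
Y = 81 (Y = (-3)⁴ = 81)
Y*(-50) + 29 = 81*(-50) + 29 = -4050 + 29 = -4021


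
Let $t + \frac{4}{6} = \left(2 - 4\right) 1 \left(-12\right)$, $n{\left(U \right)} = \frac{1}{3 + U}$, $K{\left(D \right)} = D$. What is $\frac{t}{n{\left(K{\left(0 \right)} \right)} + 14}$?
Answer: $\frac{70}{43} \approx 1.6279$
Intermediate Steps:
$t = \frac{70}{3}$ ($t = - \frac{2}{3} + \left(2 - 4\right) 1 \left(-12\right) = - \frac{2}{3} + \left(-2\right) 1 \left(-12\right) = - \frac{2}{3} - -24 = - \frac{2}{3} + 24 = \frac{70}{3} \approx 23.333$)
$\frac{t}{n{\left(K{\left(0 \right)} \right)} + 14} = \frac{70}{3 \left(\frac{1}{3 + 0} + 14\right)} = \frac{70}{3 \left(\frac{1}{3} + 14\right)} = \frac{70}{3 \cdot \frac{43}{3}} = \frac{70}{3} \cdot \frac{3}{43} = \frac{70}{43}$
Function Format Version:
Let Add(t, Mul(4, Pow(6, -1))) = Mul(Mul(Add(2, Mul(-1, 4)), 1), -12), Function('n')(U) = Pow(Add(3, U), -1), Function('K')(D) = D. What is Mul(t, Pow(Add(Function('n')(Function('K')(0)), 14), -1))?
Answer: Rational(70, 43) ≈ 1.6279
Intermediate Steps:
t = Rational(70, 3) (t = Add(Rational(-2, 3), Mul(Mul(Add(2, Mul(-1, 4)), 1), -12)) = Add(Rational(-2, 3), Mul(Mul(Add(2, -4), 1), -12)) = Add(Rational(-2, 3), Mul(Mul(-2, 1), -12)) = Add(Rational(-2, 3), Mul(-2, -12)) = Add(Rational(-2, 3), 24) = Rational(70, 3) ≈ 23.333)
Mul(t, Pow(Add(Function('n')(Function('K')(0)), 14), -1)) = Mul(Rational(70, 3), Pow(Add(Pow(Add(3, 0), -1), 14), -1)) = Mul(Rational(70, 3), Pow(Add(Pow(3, -1), 14), -1)) = Mul(Rational(70, 3), Pow(Add(Rational(1, 3), 14), -1)) = Mul(Rational(70, 3), Pow(Rational(43, 3), -1)) = Mul(Rational(70, 3), Rational(3, 43)) = Rational(70, 43)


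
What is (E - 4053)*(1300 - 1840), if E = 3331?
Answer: 389880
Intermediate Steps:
(E - 4053)*(1300 - 1840) = (3331 - 4053)*(1300 - 1840) = -722*(-540) = 389880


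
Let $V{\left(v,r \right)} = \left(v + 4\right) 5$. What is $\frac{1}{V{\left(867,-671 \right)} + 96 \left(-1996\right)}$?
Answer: $- \frac{1}{187261} \approx -5.3401 \cdot 10^{-6}$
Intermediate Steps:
$V{\left(v,r \right)} = 20 + 5 v$ ($V{\left(v,r \right)} = \left(4 + v\right) 5 = 20 + 5 v$)
$\frac{1}{V{\left(867,-671 \right)} + 96 \left(-1996\right)} = \frac{1}{\left(20 + 5 \cdot 867\right) + 96 \left(-1996\right)} = \frac{1}{\left(20 + 4335\right) - 191616} = \frac{1}{4355 - 191616} = \frac{1}{-187261} = - \frac{1}{187261}$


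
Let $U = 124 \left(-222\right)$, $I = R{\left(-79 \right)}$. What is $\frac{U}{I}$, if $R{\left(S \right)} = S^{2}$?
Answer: $- \frac{27528}{6241} \approx -4.4108$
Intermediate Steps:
$I = 6241$ ($I = \left(-79\right)^{2} = 6241$)
$U = -27528$
$\frac{U}{I} = - \frac{27528}{6241}$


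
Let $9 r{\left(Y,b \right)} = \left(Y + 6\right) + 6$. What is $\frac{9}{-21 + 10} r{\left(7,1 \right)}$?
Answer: $- \frac{19}{11} \approx -1.7273$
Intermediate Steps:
$r{\left(Y,b \right)} = \frac{4}{3} + \frac{Y}{9}$ ($r{\left(Y,b \right)} = \frac{\left(Y + 6\right) + 6}{9} = \frac{\left(6 + Y\right) + 6}{9} = \frac{12 + Y}{9} = \frac{4}{3} + \frac{Y}{9}$)
$\frac{9}{-21 + 10} r{\left(7,1 \right)} = \frac{9}{-21 + 10} \left(\frac{4}{3} + \frac{1}{9} \cdot 7\right) = \frac{9}{-11} \left(\frac{4}{3} + \frac{7}{9}\right) = 9 \left(- \frac{1}{11}\right) \frac{19}{9} = \left(- \frac{9}{11}\right) \frac{19}{9} = - \frac{19}{11}$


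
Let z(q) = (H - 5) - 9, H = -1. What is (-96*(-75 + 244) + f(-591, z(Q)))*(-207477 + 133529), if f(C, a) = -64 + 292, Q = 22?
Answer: 1182872208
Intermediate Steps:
z(q) = -15 (z(q) = (-1 - 5) - 9 = -6 - 9 = -15)
f(C, a) = 228
(-96*(-75 + 244) + f(-591, z(Q)))*(-207477 + 133529) = (-96*(-75 + 244) + 228)*(-207477 + 133529) = (-96*169 + 228)*(-73948) = (-16224 + 228)*(-73948) = -15996*(-73948) = 1182872208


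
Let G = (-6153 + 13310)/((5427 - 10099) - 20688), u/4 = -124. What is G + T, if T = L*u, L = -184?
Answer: 2314447883/25360 ≈ 91264.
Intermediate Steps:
u = -496 (u = 4*(-124) = -496)
T = 91264 (T = -184*(-496) = 91264)
G = -7157/25360 (G = 7157/(-4672 - 20688) = 7157/(-25360) = 7157*(-1/25360) = -7157/25360 ≈ -0.28222)
G + T = -7157/25360 + 91264 = 2314447883/25360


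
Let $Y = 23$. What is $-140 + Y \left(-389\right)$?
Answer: $-9087$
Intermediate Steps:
$-140 + Y \left(-389\right) = -140 + 23 \left(-389\right) = -140 - 8947 = -9087$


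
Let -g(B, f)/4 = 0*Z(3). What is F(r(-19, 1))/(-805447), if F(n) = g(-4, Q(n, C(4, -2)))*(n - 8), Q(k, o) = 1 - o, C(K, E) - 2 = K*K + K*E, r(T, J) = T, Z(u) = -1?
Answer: 0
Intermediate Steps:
C(K, E) = 2 + K² + E*K (C(K, E) = 2 + (K*K + K*E) = 2 + (K² + E*K) = 2 + K² + E*K)
g(B, f) = 0 (g(B, f) = -0*(-1) = -4*0 = 0)
F(n) = 0 (F(n) = 0*(n - 8) = 0*(-8 + n) = 0)
F(r(-19, 1))/(-805447) = 0/(-805447) = 0*(-1/805447) = 0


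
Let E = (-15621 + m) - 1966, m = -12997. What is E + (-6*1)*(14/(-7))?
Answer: -30572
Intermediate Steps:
E = -30584 (E = (-15621 - 12997) - 1966 = -28618 - 1966 = -30584)
E + (-6*1)*(14/(-7)) = -30584 + (-6*1)*(14/(-7)) = -30584 - 84*(-1)/7 = -30584 - 6*(-2) = -30584 + 12 = -30572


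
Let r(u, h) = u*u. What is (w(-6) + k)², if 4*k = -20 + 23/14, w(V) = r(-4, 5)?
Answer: 408321/3136 ≈ 130.20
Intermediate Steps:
r(u, h) = u²
w(V) = 16 (w(V) = (-4)² = 16)
k = -257/56 (k = (-20 + 23/14)/4 = (¼)*(-257/14) = -257/56 ≈ -4.5893)
(w(-6) + k)² = (16 - 257/56)² = (639/56)² = 408321/3136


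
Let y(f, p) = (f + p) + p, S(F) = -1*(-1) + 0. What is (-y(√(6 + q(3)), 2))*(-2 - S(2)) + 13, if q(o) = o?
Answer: 34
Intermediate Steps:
S(F) = 1 (S(F) = 1 + 0 = 1)
y(f, p) = f + 2*p
(-y(√(6 + q(3)), 2))*(-2 - S(2)) + 13 = (-(√(6 + 3) + 2*2))*(-2 - 1*1) + 13 = (-(√9 + 4))*(-2 - 1) + 13 = -(3 + 4)*(-3) + 13 = -1*7*(-3) + 13 = -7*(-3) + 13 = 21 + 13 = 34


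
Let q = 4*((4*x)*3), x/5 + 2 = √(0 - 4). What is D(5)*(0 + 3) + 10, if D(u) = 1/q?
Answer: 3199/320 - I/320 ≈ 9.9969 - 0.003125*I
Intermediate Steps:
x = -10 + 10*I (x = -10 + 5*√(0 - 4) = -10 + 5*√(-4) = -10 + 5*(2*I) = -10 + 10*I ≈ -10.0 + 10.0*I)
q = -480 + 480*I (q = 4*((4*(-10 + 10*I))*3) = 4*((-40 + 40*I)*3) = 4*(-120 + 120*I) = -480 + 480*I ≈ -480.0 + 480.0*I)
D(u) = (-480 - 480*I)/460800 (D(u) = 1/(-480 + 480*I) = (-480 - 480*I)/460800)
D(5)*(0 + 3) + 10 = (-1/960 - I/960)*(0 + 3) + 10 = (-1/960 - I/960)*3 + 10 = (-1/320 - I/320) + 10 = 3199/320 - I/320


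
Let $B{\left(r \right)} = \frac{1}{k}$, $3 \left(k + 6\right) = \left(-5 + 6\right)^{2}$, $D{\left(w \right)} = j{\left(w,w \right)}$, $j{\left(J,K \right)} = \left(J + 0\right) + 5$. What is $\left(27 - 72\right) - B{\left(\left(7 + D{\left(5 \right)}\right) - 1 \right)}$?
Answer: $- \frac{762}{17} \approx -44.824$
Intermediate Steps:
$j{\left(J,K \right)} = 5 + J$ ($j{\left(J,K \right)} = J + 5 = 5 + J$)
$D{\left(w \right)} = 5 + w$
$k = - \frac{17}{3}$ ($k = -6 + \frac{\left(-5 + 6\right)^{2}}{3} = -6 + \frac{1^{2}}{3} = -6 + \frac{1}{3} \cdot 1 = -6 + \frac{1}{3} = - \frac{17}{3} \approx -5.6667$)
$B{\left(r \right)} = - \frac{3}{17}$ ($B{\left(r \right)} = \frac{1}{- \frac{17}{3}} = - \frac{3}{17}$)
$\left(27 - 72\right) - B{\left(\left(7 + D{\left(5 \right)}\right) - 1 \right)} = \left(27 - 72\right) - - \frac{3}{17} = \left(27 - 72\right) + \frac{3}{17} = -45 + \frac{3}{17} = - \frac{762}{17}$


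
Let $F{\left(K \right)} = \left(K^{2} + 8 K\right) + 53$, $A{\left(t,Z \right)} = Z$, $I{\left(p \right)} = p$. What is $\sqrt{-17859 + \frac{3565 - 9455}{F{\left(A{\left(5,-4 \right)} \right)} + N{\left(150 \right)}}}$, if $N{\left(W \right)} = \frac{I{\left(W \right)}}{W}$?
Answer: $i \sqrt{18014} \approx 134.22 i$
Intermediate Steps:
$F{\left(K \right)} = 53 + K^{2} + 8 K$
$N{\left(W \right)} = 1$ ($N{\left(W \right)} = \frac{W}{W} = 1$)
$\sqrt{-17859 + \frac{3565 - 9455}{F{\left(A{\left(5,-4 \right)} \right)} + N{\left(150 \right)}}} = \sqrt{-17859 + \frac{3565 - 9455}{\left(53 + \left(-4\right)^{2} + 8 \left(-4\right)\right) + 1}} = \sqrt{-17859 - \frac{5890}{\left(53 + 16 - 32\right) + 1}} = \sqrt{-17859 - \frac{5890}{37 + 1}} = \sqrt{-17859 - \frac{5890}{38}} = \sqrt{-17859 - 155} = \sqrt{-18014} = i \sqrt{18014}$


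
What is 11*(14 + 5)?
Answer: 209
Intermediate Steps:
11*(14 + 5) = 11*19 = 209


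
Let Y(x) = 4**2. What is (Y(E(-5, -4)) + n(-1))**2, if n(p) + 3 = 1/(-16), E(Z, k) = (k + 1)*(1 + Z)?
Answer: 42849/256 ≈ 167.38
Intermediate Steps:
E(Z, k) = (1 + Z)*(1 + k) (E(Z, k) = (1 + k)*(1 + Z) = (1 + Z)*(1 + k))
Y(x) = 16
n(p) = -49/16 (n(p) = -3 + 1/(-16) = -3 + 1*(-1/16) = -3 - 1/16 = -49/16)
(Y(E(-5, -4)) + n(-1))**2 = (16 - 49/16)**2 = (207/16)**2 = 42849/256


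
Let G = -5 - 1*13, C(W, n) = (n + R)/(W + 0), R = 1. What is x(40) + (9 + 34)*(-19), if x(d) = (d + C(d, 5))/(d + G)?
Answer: -32607/40 ≈ -815.17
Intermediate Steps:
C(W, n) = (1 + n)/W (C(W, n) = (n + 1)/(W + 0) = (1 + n)/W)
G = -18 (G = -5 - 13 = -18)
x(d) = (d + 6/d)/(-18 + d) (x(d) = (d + (1 + 5)/d)/(d - 18) = (d + 6/d)/(-18 + d))
x(40) + (9 + 34)*(-19) = (6 + 40**2)/(40*(-18 + 40)) + (9 + 34)*(-19) = (1/40)*(6 + 1600)/22 + 43*(-19) = (1/40)*(1/22)*1606 - 817 = 73/40 - 817 = -32607/40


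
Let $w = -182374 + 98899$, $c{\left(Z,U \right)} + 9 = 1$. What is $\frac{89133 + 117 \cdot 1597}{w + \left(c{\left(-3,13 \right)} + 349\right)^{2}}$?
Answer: $\frac{137991}{16403} \approx 8.4126$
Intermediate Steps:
$c{\left(Z,U \right)} = -8$ ($c{\left(Z,U \right)} = -9 + 1 = -8$)
$w = -83475$
$\frac{89133 + 117 \cdot 1597}{w + \left(c{\left(-3,13 \right)} + 349\right)^{2}} = \frac{89133 + 117 \cdot 1597}{-83475 + \left(-8 + 349\right)^{2}} = \frac{89133 + 186849}{-83475 + 341^{2}} = \frac{275982}{-83475 + 116281} = \frac{275982}{32806} = 275982 \cdot \frac{1}{32806} = \frac{137991}{16403}$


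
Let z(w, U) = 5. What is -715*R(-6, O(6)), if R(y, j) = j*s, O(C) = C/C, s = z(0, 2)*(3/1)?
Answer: -10725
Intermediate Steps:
s = 15 (s = 5*(3/1) = 5*(3*1) = 5*3 = 15)
O(C) = 1
R(y, j) = 15*j (R(y, j) = j*15 = 15*j)
-715*R(-6, O(6)) = -10725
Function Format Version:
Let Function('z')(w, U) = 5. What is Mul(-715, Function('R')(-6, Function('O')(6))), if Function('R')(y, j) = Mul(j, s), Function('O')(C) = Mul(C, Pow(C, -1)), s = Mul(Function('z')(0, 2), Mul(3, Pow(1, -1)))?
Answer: -10725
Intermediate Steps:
s = 15 (s = Mul(5, Mul(3, Pow(1, -1))) = Mul(5, Mul(3, 1)) = Mul(5, 3) = 15)
Function('O')(C) = 1
Function('R')(y, j) = Mul(15, j) (Function('R')(y, j) = Mul(j, 15) = Mul(15, j))
Mul(-715, Function('R')(-6, Function('O')(6))) = Mul(-715, Mul(15, 1)) = Mul(-715, 15) = -10725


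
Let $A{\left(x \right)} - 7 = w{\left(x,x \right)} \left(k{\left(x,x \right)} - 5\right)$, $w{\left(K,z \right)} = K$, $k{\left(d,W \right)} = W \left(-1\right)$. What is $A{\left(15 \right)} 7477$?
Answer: $-2190761$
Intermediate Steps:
$k{\left(d,W \right)} = - W$
$A{\left(x \right)} = 7 + x \left(-5 - x\right)$ ($A{\left(x \right)} = 7 + x \left(- x - 5\right) = 7 + x \left(-5 - x\right)$)
$A{\left(15 \right)} 7477 = \left(7 - 15^{2} - 75\right) 7477 = \left(7 - 225 - 75\right) 7477 = \left(-293\right) 7477 = -2190761$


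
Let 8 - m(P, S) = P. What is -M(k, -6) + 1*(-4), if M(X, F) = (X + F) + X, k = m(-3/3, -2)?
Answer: -16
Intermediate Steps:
m(P, S) = 8 - P
k = 9 (k = 8 - (-3)/3 = 8 - 1*(-1) = 8 + 1 = 9)
M(X, F) = F + 2*X (M(X, F) = (F + X) + X = F + 2*X)
-M(k, -6) + 1*(-4) = -(-6 + 2*9) + 1*(-4) = -(-6 + 18) - 4 = -1*12 - 4 = -12 - 4 = -16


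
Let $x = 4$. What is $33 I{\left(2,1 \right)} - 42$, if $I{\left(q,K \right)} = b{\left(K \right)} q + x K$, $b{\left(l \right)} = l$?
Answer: $156$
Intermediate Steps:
$I{\left(q,K \right)} = 4 K + K q$ ($I{\left(q,K \right)} = K q + 4 K = 4 K + K q$)
$33 I{\left(2,1 \right)} - 42 = 33 \cdot 1 \left(4 + 2\right) - 42 = 33 \cdot 1 \cdot 6 - 42 = 33 \cdot 6 - 42 = 198 - 42 = 156$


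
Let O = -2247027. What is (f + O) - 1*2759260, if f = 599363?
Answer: -4406924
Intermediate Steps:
(f + O) - 1*2759260 = (599363 - 2247027) - 1*2759260 = -1647664 - 2759260 = -4406924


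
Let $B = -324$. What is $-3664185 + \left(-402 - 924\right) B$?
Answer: $-3234561$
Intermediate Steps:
$-3664185 + \left(-402 - 924\right) B = -3664185 + \left(-402 - 924\right) \left(-324\right) = -3664185 - -429624 = -3664185 + 429624 = -3234561$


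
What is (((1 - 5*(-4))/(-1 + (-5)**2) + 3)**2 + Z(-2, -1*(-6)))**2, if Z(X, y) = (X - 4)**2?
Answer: 10660225/4096 ≈ 2602.6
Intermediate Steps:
Z(X, y) = (-4 + X)**2
(((1 - 5*(-4))/(-1 + (-5)**2) + 3)**2 + Z(-2, -1*(-6)))**2 = (((1 - 5*(-4))/(-1 + (-5)**2) + 3)**2 + (-4 - 2)**2)**2 = (((1 + 20)/(-1 + 25) + 3)**2 + (-6)**2)**2 = ((21/24 + 3)**2 + 36)**2 = ((21*(1/24) + 3)**2 + 36)**2 = ((7/8 + 3)**2 + 36)**2 = ((31/8)**2 + 36)**2 = (961/64 + 36)**2 = (3265/64)**2 = 10660225/4096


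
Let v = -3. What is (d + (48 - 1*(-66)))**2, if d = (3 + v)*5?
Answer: 12996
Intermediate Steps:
d = 0 (d = (3 - 3)*5 = 0*5 = 0)
(d + (48 - 1*(-66)))**2 = (0 + (48 - 1*(-66)))**2 = (0 + (48 + 66))**2 = (0 + 114)**2 = 114**2 = 12996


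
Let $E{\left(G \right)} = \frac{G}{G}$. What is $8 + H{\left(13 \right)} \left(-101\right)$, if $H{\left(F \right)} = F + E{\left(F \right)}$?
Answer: $-1406$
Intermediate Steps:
$E{\left(G \right)} = 1$
$H{\left(F \right)} = 1 + F$ ($H{\left(F \right)} = F + 1 = 1 + F$)
$8 + H{\left(13 \right)} \left(-101\right) = 8 + \left(1 + 13\right) \left(-101\right) = 8 + 14 \left(-101\right) = 8 - 1414 = -1406$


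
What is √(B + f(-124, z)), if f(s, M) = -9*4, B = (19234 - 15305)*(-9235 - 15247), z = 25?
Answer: I*√96189814 ≈ 9807.6*I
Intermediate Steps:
B = -96189778 (B = 3929*(-24482) = -96189778)
f(s, M) = -36
√(B + f(-124, z)) = √(-96189778 - 36) = √(-96189814) = I*√96189814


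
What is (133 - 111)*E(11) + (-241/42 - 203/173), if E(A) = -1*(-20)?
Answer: 3146821/7266 ≈ 433.09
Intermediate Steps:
E(A) = 20
(133 - 111)*E(11) + (-241/42 - 203/173) = (133 - 111)*20 + (-241/42 - 203/173) = 22*20 + (-241*1/42 - 203*1/173) = 440 + (-241/42 - 203/173) = 440 - 50219/7266 = 3146821/7266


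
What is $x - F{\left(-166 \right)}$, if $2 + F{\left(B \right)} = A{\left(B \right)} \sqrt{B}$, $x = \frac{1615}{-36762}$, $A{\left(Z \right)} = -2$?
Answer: $\frac{71909}{36762} + 2 i \sqrt{166} \approx 1.9561 + 25.768 i$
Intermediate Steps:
$x = - \frac{1615}{36762}$ ($x = 1615 \left(- \frac{1}{36762}\right) = - \frac{1615}{36762} \approx -0.043931$)
$F{\left(B \right)} = -2 - 2 \sqrt{B}$
$x - F{\left(-166 \right)} = - \frac{1615}{36762} - \left(-2 - 2 \sqrt{-166}\right) = - \frac{1615}{36762} - \left(-2 - 2 i \sqrt{166}\right) = - \frac{1615}{36762} + \left(2 + 2 i \sqrt{166}\right) = \frac{71909}{36762} + 2 i \sqrt{166}$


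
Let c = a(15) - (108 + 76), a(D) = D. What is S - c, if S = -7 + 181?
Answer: 343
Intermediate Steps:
S = 174
c = -169 (c = 15 - (108 + 76) = 15 - 1*184 = 15 - 184 = -169)
S - c = 174 - 1*(-169) = 174 + 169 = 343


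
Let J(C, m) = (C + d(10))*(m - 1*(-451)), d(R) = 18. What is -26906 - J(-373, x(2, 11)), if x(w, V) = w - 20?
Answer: 126809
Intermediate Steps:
x(w, V) = -20 + w
J(C, m) = (18 + C)*(451 + m) (J(C, m) = (C + 18)*(m - 1*(-451)) = (18 + C)*(m + 451) = (18 + C)*(451 + m))
-26906 - J(-373, x(2, 11)) = -26906 - (8118 + 18*(-20 + 2) + 451*(-373) - 373*(-20 + 2)) = -26906 - (8118 + 18*(-18) - 168223 - 373*(-18)) = -26906 - (8118 - 324 - 168223 + 6714) = -26906 - 1*(-153715) = -26906 + 153715 = 126809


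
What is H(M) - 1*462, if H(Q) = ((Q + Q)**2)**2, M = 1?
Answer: -446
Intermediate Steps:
H(Q) = 16*Q**4 (H(Q) = ((2*Q)**2)**2 = (4*Q**2)**2 = 16*Q**4)
H(M) - 1*462 = 16*1**4 - 1*462 = 16*1 - 462 = 16 - 462 = -446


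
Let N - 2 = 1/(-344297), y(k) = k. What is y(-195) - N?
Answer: -67826508/344297 ≈ -197.00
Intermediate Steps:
N = 688593/344297 (N = 2 + 1/(-344297) = 2 - 1/344297 = 688593/344297 ≈ 2.0000)
y(-195) - N = -195 - 1*688593/344297 = -195 - 688593/344297 = -67826508/344297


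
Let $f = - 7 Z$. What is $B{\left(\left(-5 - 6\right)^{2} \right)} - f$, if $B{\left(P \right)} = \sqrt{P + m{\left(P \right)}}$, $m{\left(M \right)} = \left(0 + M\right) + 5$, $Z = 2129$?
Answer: $14903 + \sqrt{247} \approx 14919.0$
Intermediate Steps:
$m{\left(M \right)} = 5 + M$ ($m{\left(M \right)} = M + 5 = 5 + M$)
$B{\left(P \right)} = \sqrt{5 + 2 P}$ ($B{\left(P \right)} = \sqrt{P + \left(5 + P\right)} = \sqrt{5 + 2 P}$)
$f = -14903$ ($f = \left(-7\right) 2129 = -14903$)
$B{\left(\left(-5 - 6\right)^{2} \right)} - f = \sqrt{5 + 2 \left(-5 - 6\right)^{2}} - -14903 = \sqrt{5 + 2 \left(-11\right)^{2}} + 14903 = \sqrt{5 + 2 \cdot 121} + 14903 = \sqrt{5 + 242} + 14903 = \sqrt{247} + 14903 = 14903 + \sqrt{247}$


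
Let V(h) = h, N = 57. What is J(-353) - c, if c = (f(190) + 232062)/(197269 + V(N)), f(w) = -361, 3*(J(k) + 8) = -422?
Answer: -88702499/591978 ≈ -149.84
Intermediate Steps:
J(k) = -446/3 (J(k) = -8 + (⅓)*(-422) = -8 - 422/3 = -446/3)
c = 231701/197326 (c = (-361 + 232062)/(197269 + 57) = 231701/197326 ≈ 1.1742)
J(-353) - c = -446/3 - 1*231701/197326 = -446/3 - 231701/197326 = -88702499/591978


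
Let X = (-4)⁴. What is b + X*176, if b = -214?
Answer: 44842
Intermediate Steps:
X = 256
b + X*176 = -214 + 256*176 = -214 + 45056 = 44842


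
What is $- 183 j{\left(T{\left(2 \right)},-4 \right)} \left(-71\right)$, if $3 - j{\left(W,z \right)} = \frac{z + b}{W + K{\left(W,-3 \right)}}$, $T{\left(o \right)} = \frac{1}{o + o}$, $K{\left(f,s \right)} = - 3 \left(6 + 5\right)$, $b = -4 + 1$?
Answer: $\frac{4742445}{131} \approx 36202.0$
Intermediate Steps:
$b = -3$
$K{\left(f,s \right)} = -33$ ($K{\left(f,s \right)} = \left(-3\right) 11 = -33$)
$T{\left(o \right)} = \frac{1}{2 o}$
$j{\left(W,z \right)} = 3 - \frac{-3 + z}{-33 + W}$ ($j{\left(W,z \right)} = 3 - \frac{z - 3}{W - 33} = 3 - \frac{-3 + z}{-33 + W}$)
$- 183 j{\left(T{\left(2 \right)},-4 \right)} \left(-71\right) = - 183 \frac{-96 - -4 + 3 \frac{1}{2 \cdot 2}}{-33 + \frac{1}{2 \cdot 2}} \left(-71\right) = - 183 \frac{-96 + 4 + 3 \cdot \frac{1}{2} \cdot \frac{1}{2}}{-33 + \frac{1}{2} \cdot \frac{1}{2}} \left(-71\right) = - 183 \frac{-96 + 4 + 3 \cdot \frac{1}{4}}{-33 + \frac{1}{4}} \left(-71\right) = - 183 \frac{-96 + 4 + \frac{3}{4}}{- \frac{131}{4}} \left(-71\right) = - 183 \left(\left(- \frac{4}{131}\right) \left(- \frac{365}{4}\right)\right) \left(-71\right) = \left(-183\right) \frac{365}{131} \left(-71\right) = \left(- \frac{66795}{131}\right) \left(-71\right) = \frac{4742445}{131}$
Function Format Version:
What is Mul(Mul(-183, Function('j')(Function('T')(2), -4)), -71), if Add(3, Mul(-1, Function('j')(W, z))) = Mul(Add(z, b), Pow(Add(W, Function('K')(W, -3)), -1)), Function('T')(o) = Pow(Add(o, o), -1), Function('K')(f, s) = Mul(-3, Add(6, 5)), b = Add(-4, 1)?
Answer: Rational(4742445, 131) ≈ 36202.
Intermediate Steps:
b = -3
Function('K')(f, s) = -33 (Function('K')(f, s) = Mul(-3, 11) = -33)
Function('T')(o) = Mul(Rational(1, 2), Pow(o, -1)) (Function('T')(o) = Pow(Mul(2, o), -1) = Mul(Rational(1, 2), Pow(o, -1)))
Function('j')(W, z) = Add(3, Mul(-1, Pow(Add(-33, W), -1), Add(-3, z))) (Function('j')(W, z) = Add(3, Mul(-1, Mul(Add(z, -3), Pow(Add(W, -33), -1)))) = Add(3, Mul(-1, Mul(Add(-3, z), Pow(Add(-33, W), -1)))) = Add(3, Mul(-1, Mul(Pow(Add(-33, W), -1), Add(-3, z)))) = Add(3, Mul(-1, Pow(Add(-33, W), -1), Add(-3, z))))
Mul(Mul(-183, Function('j')(Function('T')(2), -4)), -71) = Mul(Mul(-183, Mul(Pow(Add(-33, Mul(Rational(1, 2), Pow(2, -1))), -1), Add(-96, Mul(-1, -4), Mul(3, Mul(Rational(1, 2), Pow(2, -1)))))), -71) = Mul(Mul(-183, Mul(Pow(Add(-33, Mul(Rational(1, 2), Rational(1, 2))), -1), Add(-96, 4, Mul(3, Mul(Rational(1, 2), Rational(1, 2)))))), -71) = Mul(Mul(-183, Mul(Pow(Add(-33, Rational(1, 4)), -1), Add(-96, 4, Mul(3, Rational(1, 4))))), -71) = Mul(Mul(-183, Mul(Pow(Rational(-131, 4), -1), Add(-96, 4, Rational(3, 4)))), -71) = Mul(Mul(-183, Mul(Rational(-4, 131), Rational(-365, 4))), -71) = Mul(Mul(-183, Rational(365, 131)), -71) = Mul(Rational(-66795, 131), -71) = Rational(4742445, 131)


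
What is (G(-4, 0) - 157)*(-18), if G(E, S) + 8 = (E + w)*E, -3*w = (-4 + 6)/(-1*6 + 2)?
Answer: 2694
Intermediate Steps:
w = 1/6 (w = -(-4 + 6)/(3*(-1*6 + 2)) = -2/(3*(-6 + 2)) = -2/(3*(-4)) = -2*(-1)/(3*4) = -1/3*(-1/2) = 1/6 ≈ 0.16667)
G(E, S) = -8 + E*(1/6 + E) (G(E, S) = -8 + (E + 1/6)*E = -8 + (1/6 + E)*E = -8 + E*(1/6 + E))
(G(-4, 0) - 157)*(-18) = ((-8 + (-4)**2 + (1/6)*(-4)) - 157)*(-18) = ((-8 + 16 - 2/3) - 157)*(-18) = (22/3 - 157)*(-18) = -449/3*(-18) = 2694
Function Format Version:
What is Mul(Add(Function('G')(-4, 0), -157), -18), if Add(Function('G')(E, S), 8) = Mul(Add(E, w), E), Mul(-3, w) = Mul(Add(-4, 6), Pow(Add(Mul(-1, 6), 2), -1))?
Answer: 2694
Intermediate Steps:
w = Rational(1, 6) (w = Mul(Rational(-1, 3), Mul(Add(-4, 6), Pow(Add(Mul(-1, 6), 2), -1))) = Mul(Rational(-1, 3), Mul(2, Pow(Add(-6, 2), -1))) = Mul(Rational(-1, 3), Mul(2, Pow(-4, -1))) = Mul(Rational(-1, 3), Mul(2, Rational(-1, 4))) = Mul(Rational(-1, 3), Rational(-1, 2)) = Rational(1, 6) ≈ 0.16667)
Function('G')(E, S) = Add(-8, Mul(E, Add(Rational(1, 6), E))) (Function('G')(E, S) = Add(-8, Mul(Add(E, Rational(1, 6)), E)) = Add(-8, Mul(Add(Rational(1, 6), E), E)) = Add(-8, Mul(E, Add(Rational(1, 6), E))))
Mul(Add(Function('G')(-4, 0), -157), -18) = Mul(Add(Add(-8, Pow(-4, 2), Mul(Rational(1, 6), -4)), -157), -18) = Mul(Add(Add(-8, 16, Rational(-2, 3)), -157), -18) = Mul(Add(Rational(22, 3), -157), -18) = Mul(Rational(-449, 3), -18) = 2694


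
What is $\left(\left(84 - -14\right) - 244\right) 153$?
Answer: $-22338$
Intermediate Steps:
$\left(\left(84 - -14\right) - 244\right) 153 = \left(\left(84 + 14\right) - 244\right) 153 = \left(98 - 244\right) 153 = \left(-146\right) 153 = -22338$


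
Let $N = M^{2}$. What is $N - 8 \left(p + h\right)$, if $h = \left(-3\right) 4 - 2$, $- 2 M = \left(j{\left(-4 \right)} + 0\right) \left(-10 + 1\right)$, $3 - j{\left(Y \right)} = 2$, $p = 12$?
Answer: $\frac{145}{4} \approx 36.25$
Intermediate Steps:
$j{\left(Y \right)} = 1$ ($j{\left(Y \right)} = 3 - 2 = 1$)
$M = \frac{9}{2}$ ($M = - \frac{\left(1 + 0\right) \left(-10 + 1\right)}{2} = - \frac{1 \left(-9\right)}{2} = \left(- \frac{1}{2}\right) \left(-9\right) = \frac{9}{2} \approx 4.5$)
$h = -14$ ($h = -12 - 2 = -14$)
$N = \frac{81}{4}$ ($N = \left(\frac{9}{2}\right)^{2} = \frac{81}{4} \approx 20.25$)
$N - 8 \left(p + h\right) = \frac{81}{4} - 8 \left(12 - 14\right) = \frac{81}{4} - 8 \left(-2\right) = \frac{81}{4} - -16 = \frac{81}{4} + 16 = \frac{145}{4}$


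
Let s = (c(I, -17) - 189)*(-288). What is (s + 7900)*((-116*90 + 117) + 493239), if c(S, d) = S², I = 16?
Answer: -5503310736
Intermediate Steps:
s = -19296 (s = (16² - 189)*(-288) = (256 - 189)*(-288) = 67*(-288) = -19296)
(s + 7900)*((-116*90 + 117) + 493239) = (-19296 + 7900)*((-116*90 + 117) + 493239) = -11396*((-10440 + 117) + 493239) = -11396*(-10323 + 493239) = -11396*482916 = -5503310736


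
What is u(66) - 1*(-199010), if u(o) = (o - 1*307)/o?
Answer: 13134419/66 ≈ 1.9901e+5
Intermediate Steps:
u(o) = (-307 + o)/o (u(o) = (o - 307)/o = (-307 + o)/o)
u(66) - 1*(-199010) = (-307 + 66)/66 - 1*(-199010) = (1/66)*(-241) + 199010 = -241/66 + 199010 = 13134419/66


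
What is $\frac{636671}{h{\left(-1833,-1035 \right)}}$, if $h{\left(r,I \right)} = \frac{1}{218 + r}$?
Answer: $-1028223665$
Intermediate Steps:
$\frac{636671}{h{\left(-1833,-1035 \right)}} = \frac{636671}{\frac{1}{218 - 1833}} = \frac{636671}{\frac{1}{-1615}} = \frac{636671}{- \frac{1}{1615}} = 636671 \left(-1615\right) = -1028223665$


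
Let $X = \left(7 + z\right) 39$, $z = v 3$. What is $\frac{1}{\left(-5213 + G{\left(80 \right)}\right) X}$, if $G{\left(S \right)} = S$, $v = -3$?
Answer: $\frac{1}{400374} \approx 2.4977 \cdot 10^{-6}$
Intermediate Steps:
$z = -9$ ($z = \left(-3\right) 3 = -9$)
$X = -78$ ($X = \left(7 - 9\right) 39 = \left(-2\right) 39 = -78$)
$\frac{1}{\left(-5213 + G{\left(80 \right)}\right) X} = \frac{1}{\left(-5213 + 80\right) \left(-78\right)} = \frac{1}{-5133} \left(- \frac{1}{78}\right) = \left(- \frac{1}{5133}\right) \left(- \frac{1}{78}\right) = \frac{1}{400374}$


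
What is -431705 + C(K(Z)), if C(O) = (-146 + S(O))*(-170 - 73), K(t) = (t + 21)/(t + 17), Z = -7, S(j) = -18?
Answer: -391853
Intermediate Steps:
K(t) = (21 + t)/(17 + t)
C(O) = 39852 (C(O) = (-146 - 18)*(-170 - 73) = -164*(-243) = 39852)
-431705 + C(K(Z)) = -431705 + 39852 = -391853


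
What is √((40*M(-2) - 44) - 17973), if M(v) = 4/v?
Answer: I*√18097 ≈ 134.53*I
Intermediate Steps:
√((40*M(-2) - 44) - 17973) = √((40*(4/(-2)) - 44) - 17973) = √((40*(4*(-½)) - 44) - 17973) = √((40*(-2) - 44) - 17973) = √((-80 - 44) - 17973) = √(-124 - 17973) = √(-18097) = I*√18097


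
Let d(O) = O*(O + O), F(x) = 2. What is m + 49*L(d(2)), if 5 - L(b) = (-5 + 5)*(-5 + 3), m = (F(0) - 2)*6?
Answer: 245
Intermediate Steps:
m = 0 (m = (2 - 2)*6 = 0*6 = 0)
d(O) = 2*O**2 (d(O) = O*(2*O) = 2*O**2)
L(b) = 5 (L(b) = 5 - (-5 + 5)*(-5 + 3) = 5 - 0*(-2) = 5 - 1*0 = 5 + 0 = 5)
m + 49*L(d(2)) = 0 + 49*5 = 0 + 245 = 245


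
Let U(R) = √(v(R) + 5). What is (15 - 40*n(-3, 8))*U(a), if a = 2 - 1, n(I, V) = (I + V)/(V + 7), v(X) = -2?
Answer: 5*√3/3 ≈ 2.8868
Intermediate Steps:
n(I, V) = (I + V)/(7 + V)
a = 1
U(R) = √3 (U(R) = √(-2 + 5) = √3)
(15 - 40*n(-3, 8))*U(a) = (15 - 40*(-3 + 8)/(7 + 8))*√3 = (15 - 40*5/15)*√3 = (15 - 8*5/3)*√3 = (15 - 40*⅓)*√3 = (15 - 40/3)*√3 = 5*√3/3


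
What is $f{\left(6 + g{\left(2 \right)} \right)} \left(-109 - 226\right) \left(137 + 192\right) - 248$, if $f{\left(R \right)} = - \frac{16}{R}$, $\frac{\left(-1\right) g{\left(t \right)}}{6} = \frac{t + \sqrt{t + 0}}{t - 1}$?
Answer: $\frac{880976}{3} - \frac{881720 \sqrt{2}}{3} \approx -1.2199 \cdot 10^{5}$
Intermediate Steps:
$g{\left(t \right)} = - \frac{6 \left(t + \sqrt{t}\right)}{-1 + t}$ ($g{\left(t \right)} = - 6 \frac{t + \sqrt{t + 0}}{t - 1} = - 6 \frac{t + \sqrt{t}}{-1 + t} = - \frac{6 \left(t + \sqrt{t}\right)}{-1 + t}$)
$f{\left(6 + g{\left(2 \right)} \right)} \left(-109 - 226\right) \left(137 + 192\right) - 248 = - \frac{16}{6 + \frac{6 \left(\left(-1\right) 2 - \sqrt{2}\right)}{-1 + 2}} \left(-109 - 226\right) \left(137 + 192\right) - 248 = - \frac{16}{6 + \frac{6 \left(-2 - \sqrt{2}\right)}{1}} \left(\left(-335\right) 329\right) - 248 = - \frac{16}{6 + 6 \cdot 1 \left(-2 - \sqrt{2}\right)} \left(-110215\right) - 248 = - \frac{16}{6 - \left(12 + 6 \sqrt{2}\right)} \left(-110215\right) - 248 = - \frac{16}{-6 - 6 \sqrt{2}} \left(-110215\right) - 248 = \frac{1763440}{-6 - 6 \sqrt{2}} - 248 = -248 + \frac{1763440}{-6 - 6 \sqrt{2}}$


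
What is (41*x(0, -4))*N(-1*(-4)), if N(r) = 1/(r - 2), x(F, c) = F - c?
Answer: 82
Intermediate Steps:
N(r) = 1/(-2 + r)
(41*x(0, -4))*N(-1*(-4)) = (41*(0 - 1*(-4)))/(-2 - 1*(-4)) = (41*(0 + 4))/(-2 + 4) = (41*4)/2 = 164*(½) = 82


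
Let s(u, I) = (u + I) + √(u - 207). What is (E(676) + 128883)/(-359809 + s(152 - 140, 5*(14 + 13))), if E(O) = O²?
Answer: -210711219658/129356754439 - 585859*I*√195/129356754439 ≈ -1.6289 - 6.3244e-5*I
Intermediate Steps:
s(u, I) = I + u + √(-207 + u) (s(u, I) = (I + u) + √(-207 + u) = I + u + √(-207 + u))
(E(676) + 128883)/(-359809 + s(152 - 140, 5*(14 + 13))) = (676² + 128883)/(-359809 + (5*(14 + 13) + (152 - 140) + √(-207 + (152 - 140)))) = (456976 + 128883)/(-359809 + (5*27 + 12 + √(-207 + 12))) = 585859/(-359809 + (135 + 12 + √(-195))) = 585859/(-359809 + (135 + 12 + I*√195)) = 585859/(-359809 + (147 + I*√195)) = 585859/(-359662 + I*√195)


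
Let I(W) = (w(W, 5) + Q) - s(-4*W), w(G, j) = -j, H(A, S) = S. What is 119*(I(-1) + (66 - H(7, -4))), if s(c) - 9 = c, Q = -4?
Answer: 5712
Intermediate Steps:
s(c) = 9 + c
I(W) = -18 + 4*W (I(W) = (-1*5 - 4) - (9 - 4*W) = (-5 - 4) + (-9 + 4*W) = -9 + (-9 + 4*W) = -18 + 4*W)
119*(I(-1) + (66 - H(7, -4))) = 119*((-18 + 4*(-1)) + (66 - 1*(-4))) = 119*((-18 - 4) + (66 + 4)) = 119*(-22 + 70) = 119*48 = 5712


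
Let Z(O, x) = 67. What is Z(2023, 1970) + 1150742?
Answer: 1150809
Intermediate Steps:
Z(2023, 1970) + 1150742 = 67 + 1150742 = 1150809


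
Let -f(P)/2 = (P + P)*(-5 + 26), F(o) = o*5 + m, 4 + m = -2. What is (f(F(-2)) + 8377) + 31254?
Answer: 40975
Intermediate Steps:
m = -6 (m = -4 - 2 = -6)
F(o) = -6 + 5*o (F(o) = o*5 - 6 = 5*o - 6 = -6 + 5*o)
f(P) = -84*P (f(P) = -2*(P + P)*(-5 + 26) = -2*2*P*21 = -84*P)
(f(F(-2)) + 8377) + 31254 = (-84*(-6 + 5*(-2)) + 8377) + 31254 = (-84*(-6 - 10) + 8377) + 31254 = (-84*(-16) + 8377) + 31254 = (1344 + 8377) + 31254 = 9721 + 31254 = 40975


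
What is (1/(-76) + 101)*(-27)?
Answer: -207225/76 ≈ -2726.6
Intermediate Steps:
(1/(-76) + 101)*(-27) = (-1/76 + 101)*(-27) = (7675/76)*(-27) = -207225/76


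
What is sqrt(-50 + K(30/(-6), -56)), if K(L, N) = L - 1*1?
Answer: 2*I*sqrt(14) ≈ 7.4833*I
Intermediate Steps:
K(L, N) = -1 + L (K(L, N) = L - 1 = -1 + L)
sqrt(-50 + K(30/(-6), -56)) = sqrt(-50 + (-1 + 30/(-6))) = sqrt(-50 + (-1 + 30*(-1/6))) = sqrt(-50 + (-1 - 5)) = sqrt(-50 - 6) = sqrt(-56) = 2*I*sqrt(14)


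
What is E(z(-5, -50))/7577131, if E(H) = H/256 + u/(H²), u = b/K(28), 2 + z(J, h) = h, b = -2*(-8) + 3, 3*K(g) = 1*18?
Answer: -6553/245862746688 ≈ -2.6653e-8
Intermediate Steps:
K(g) = 6 (K(g) = (1*18)/3 = (⅓)*18 = 6)
b = 19 (b = 16 + 3 = 19)
z(J, h) = -2 + h
u = 19/6 ≈ 3.1667
E(H) = H/256 + 19/(6*H²) (E(H) = H/256 + 19/(6*(H²)) = H*(1/256) + 19/(6*H²) = H/256 + 19/(6*H²))
E(z(-5, -50))/7577131 = ((-2 - 50)/256 + 19/(6*(-2 - 50)²))/7577131 = ((1/256)*(-52) + (19/6)/(-52)²)*(1/7577131) = (-13/64 + (19/6)*(1/2704))*(1/7577131) = (-13/64 + 19/16224)*(1/7577131) = -6553/32448*1/7577131 = -6553/245862746688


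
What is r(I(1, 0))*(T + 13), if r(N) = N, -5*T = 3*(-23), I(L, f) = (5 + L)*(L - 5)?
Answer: -3216/5 ≈ -643.20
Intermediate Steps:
I(L, f) = (-5 + L)*(5 + L) (I(L, f) = (5 + L)*(-5 + L) = (-5 + L)*(5 + L))
T = 69/5 (T = -3*(-23)/5 = -1/5*(-69) = 69/5 ≈ 13.800)
r(I(1, 0))*(T + 13) = (-25 + 1**2)*(69/5 + 13) = (-25 + 1)*(134/5) = -24*134/5 = -3216/5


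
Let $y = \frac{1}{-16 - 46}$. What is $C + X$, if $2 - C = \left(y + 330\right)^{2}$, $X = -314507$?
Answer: $- \frac{1627527901}{3844} \approx -4.2339 \cdot 10^{5}$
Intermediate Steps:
$y = - \frac{1}{62}$ ($y = \frac{1}{-62} = - \frac{1}{62} \approx -0.016129$)
$C = - \frac{418562993}{3844}$ ($C = 2 - \left(- \frac{1}{62} + 330\right)^{2} = 2 - \left(\frac{20459}{62}\right)^{2} = 2 - \frac{418570681}{3844} = - \frac{418562993}{3844} \approx -1.0889 \cdot 10^{5}$)
$C + X = - \frac{418562993}{3844} - 314507 = - \frac{1627527901}{3844}$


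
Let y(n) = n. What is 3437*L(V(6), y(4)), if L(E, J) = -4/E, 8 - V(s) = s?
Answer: -6874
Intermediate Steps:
V(s) = 8 - s
3437*L(V(6), y(4)) = 3437*(-4/(8 - 1*6)) = 3437*(-4/(8 - 6)) = 3437*(-4/2) = 3437*(-4*½) = 3437*(-2) = -6874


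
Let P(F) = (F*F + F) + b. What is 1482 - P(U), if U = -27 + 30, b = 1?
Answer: 1469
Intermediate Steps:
U = 3
P(F) = 1 + F + F² (P(F) = (F*F + F) + 1 = (F² + F) + 1 = (F + F²) + 1 = 1 + F + F²)
1482 - P(U) = 1482 - (1 + 3 + 3²) = 1482 - (1 + 3 + 9) = 1482 - 1*13 = 1482 - 13 = 1469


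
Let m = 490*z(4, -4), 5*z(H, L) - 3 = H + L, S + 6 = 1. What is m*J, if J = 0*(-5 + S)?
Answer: 0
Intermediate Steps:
S = -5 (S = -6 + 1 = -5)
z(H, L) = 3/5 + H/5 + L/5 (z(H, L) = 3/5 + (H + L)/5 = 3/5 + (H/5 + L/5) = 3/5 + H/5 + L/5)
J = 0 (J = 0*(-5 - 5) = 0*(-10) = 0)
m = 294 (m = 490*(3/5 + (1/5)*4 + (1/5)*(-4)) = 490*(3/5 + 4/5 - 4/5) = 490*(3/5) = 294)
m*J = 294*0 = 0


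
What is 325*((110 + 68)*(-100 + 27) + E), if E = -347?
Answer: -4335825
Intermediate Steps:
325*((110 + 68)*(-100 + 27) + E) = 325*((110 + 68)*(-100 + 27) - 347) = 325*(178*(-73) - 347) = 325*(-12994 - 347) = 325*(-13341) = -4335825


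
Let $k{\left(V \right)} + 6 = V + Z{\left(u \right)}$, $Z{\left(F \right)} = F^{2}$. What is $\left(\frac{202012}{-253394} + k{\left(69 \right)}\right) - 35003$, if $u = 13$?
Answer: $- \frac{4405482393}{126697} \approx -34772.0$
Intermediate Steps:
$k{\left(V \right)} = 163 + V$ ($k{\left(V \right)} = -6 + \left(V + 13^{2}\right) = -6 + \left(V + 169\right) = -6 + \left(169 + V\right) = 163 + V$)
$\left(\frac{202012}{-253394} + k{\left(69 \right)}\right) - 35003 = \left(\frac{202012}{-253394} + \left(163 + 69\right)\right) - 35003 = \left(202012 \left(- \frac{1}{253394}\right) + 232\right) + \left(-88181 + 53178\right) = \left(- \frac{101006}{126697} + 232\right) - 35003 = \frac{29292698}{126697} - 35003 = - \frac{4405482393}{126697}$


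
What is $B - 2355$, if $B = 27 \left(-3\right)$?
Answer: $-2436$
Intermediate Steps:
$B = -81$
$B - 2355 = -81 - 2355 = -2436$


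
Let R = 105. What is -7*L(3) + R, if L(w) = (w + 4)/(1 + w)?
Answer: 371/4 ≈ 92.750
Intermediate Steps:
L(w) = (4 + w)/(1 + w)
-7*L(3) + R = -7*(4 + 3)/(1 + 3) + 105 = -7*7/4 + 105 = -49/4 + 105 = 371/4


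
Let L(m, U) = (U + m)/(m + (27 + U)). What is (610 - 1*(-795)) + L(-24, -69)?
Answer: 30941/22 ≈ 1406.4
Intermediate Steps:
L(m, U) = (U + m)/(27 + U + m)
(610 - 1*(-795)) + L(-24, -69) = (610 - 1*(-795)) + (-69 - 24)/(27 - 69 - 24) = (610 + 795) - 93/(-66) = 1405 - 1/66*(-93) = 1405 + 31/22 = 30941/22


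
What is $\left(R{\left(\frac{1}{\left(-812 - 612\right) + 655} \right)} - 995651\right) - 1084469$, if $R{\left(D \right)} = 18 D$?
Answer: $- \frac{1599612298}{769} \approx -2.0801 \cdot 10^{6}$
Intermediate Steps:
$\left(R{\left(\frac{1}{\left(-812 - 612\right) + 655} \right)} - 995651\right) - 1084469 = \left(\frac{18}{\left(-812 - 612\right) + 655} - 995651\right) - 1084469 = \left(\frac{18}{-1424 + 655} - 995651\right) - 1084469 = \left(\frac{18}{-769} - 995651\right) - 1084469 = \left(18 \left(- \frac{1}{769}\right) - 995651\right) - 1084469 = \left(- \frac{18}{769} - 995651\right) - 1084469 = - \frac{765655637}{769} - 1084469 = - \frac{1599612298}{769}$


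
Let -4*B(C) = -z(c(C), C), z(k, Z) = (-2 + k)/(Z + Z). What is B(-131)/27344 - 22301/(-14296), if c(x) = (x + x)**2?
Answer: 39880473005/25604593472 ≈ 1.5576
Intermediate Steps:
c(x) = 4*x**2 (c(x) = (2*x)**2 = 4*x**2)
z(k, Z) = (-2 + k)/(2*Z) (z(k, Z) = (-2 + k)/((2*Z)) = (-2 + k)*(1/(2*Z)) = (-2 + k)/(2*Z))
B(C) = (-2 + 4*C**2)/(8*C) (B(C) = -(-1)*(-2 + 4*C**2)/(2*C)/4 = -(-1)*(-2 + 4*C**2)/(8*C) = (-2 + 4*C**2)/(8*C))
B(-131)/27344 - 22301/(-14296) = ((1/2)*(-131) - 1/4/(-131))/27344 - 22301/(-14296) = (-131/2 - 1/4*(-1/131))*(1/27344) - 22301*(-1/14296) = (-131/2 + 1/524)*(1/27344) + 22301/14296 = -34321/524*1/27344 + 22301/14296 = -34321/14328256 + 22301/14296 = 39880473005/25604593472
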